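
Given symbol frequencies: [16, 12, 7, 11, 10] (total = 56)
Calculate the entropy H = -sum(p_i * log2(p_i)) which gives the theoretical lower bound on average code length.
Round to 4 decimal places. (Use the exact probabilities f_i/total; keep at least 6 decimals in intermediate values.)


Per-symbol terms -p_i * log2(p_i) with p_i = f_i/56:
  p = 16/56 = 0.285714: log2(p) = -1.807355, -p*log2(p) = 0.516387
  p = 12/56 = 0.214286: log2(p) = -2.222392, -p*log2(p) = 0.476227
  p = 7/56 = 0.125000: log2(p) = -3.000000, -p*log2(p) = 0.375000
  p = 11/56 = 0.196429: log2(p) = -2.347923, -p*log2(p) = 0.461199
  p = 10/56 = 0.178571: log2(p) = -2.485427, -p*log2(p) = 0.443826
H = 0.516387 + 0.476227 + 0.375000 + 0.461199 + 0.443826 = 2.272639

H = 2.2726 bits/symbol


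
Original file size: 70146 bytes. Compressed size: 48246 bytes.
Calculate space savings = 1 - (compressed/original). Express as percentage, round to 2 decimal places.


ratio = compressed/original = 48246/70146 = 0.687794
savings = 1 - ratio = 1 - 0.687794 = 0.312206
as a percentage: 0.312206 * 100 = 31.22%

Space savings = 1 - 48246/70146 = 31.22%


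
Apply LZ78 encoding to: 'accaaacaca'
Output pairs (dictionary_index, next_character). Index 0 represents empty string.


LZ78 encoding steps:
Dictionary: {0: ''}
Step 1: w='' (idx 0), next='a' -> output (0, 'a'), add 'a' as idx 1
Step 2: w='' (idx 0), next='c' -> output (0, 'c'), add 'c' as idx 2
Step 3: w='c' (idx 2), next='a' -> output (2, 'a'), add 'ca' as idx 3
Step 4: w='a' (idx 1), next='a' -> output (1, 'a'), add 'aa' as idx 4
Step 5: w='ca' (idx 3), next='c' -> output (3, 'c'), add 'cac' as idx 5
Step 6: w='a' (idx 1), end of input -> output (1, '')


Encoded: [(0, 'a'), (0, 'c'), (2, 'a'), (1, 'a'), (3, 'c'), (1, '')]


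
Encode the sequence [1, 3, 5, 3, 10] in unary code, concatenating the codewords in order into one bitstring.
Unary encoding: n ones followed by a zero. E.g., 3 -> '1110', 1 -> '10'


Encode each number as n ones followed by a terminating 0:
  1 -> 10 (2 bits)
  3 -> 1110 (4 bits)
  5 -> 111110 (6 bits)
  3 -> 1110 (4 bits)
  10 -> 11111111110 (11 bits)
Total length = 2 + 4 + 6 + 4 + 11 = 27 bits.

Unary([1, 3, 5, 3, 10]) = 101110111110111011111111110 (27 bits)


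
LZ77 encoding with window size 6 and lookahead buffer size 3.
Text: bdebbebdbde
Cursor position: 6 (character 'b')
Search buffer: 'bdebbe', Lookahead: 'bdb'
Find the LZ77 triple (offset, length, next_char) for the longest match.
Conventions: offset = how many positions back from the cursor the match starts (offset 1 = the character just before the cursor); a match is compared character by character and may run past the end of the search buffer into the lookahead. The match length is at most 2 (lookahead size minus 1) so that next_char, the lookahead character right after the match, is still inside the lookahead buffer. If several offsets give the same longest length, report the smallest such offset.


Try each offset into the search buffer:
  offset=1 (pos 5, char 'e'): match length 0
  offset=2 (pos 4, char 'b'): match length 1
  offset=3 (pos 3, char 'b'): match length 1
  offset=4 (pos 2, char 'e'): match length 0
  offset=5 (pos 1, char 'd'): match length 0
  offset=6 (pos 0, char 'b'): match length 2
Longest match has length 2 at offset 6.
next_char = character at position 6 + 2 = 8 -> 'b'

Best match: offset=6, length=2 (matching 'bd' starting at position 0)
LZ77 triple: (6, 2, 'b')


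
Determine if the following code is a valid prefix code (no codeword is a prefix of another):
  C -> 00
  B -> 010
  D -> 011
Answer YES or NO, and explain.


Checking each pair (does one codeword prefix another?):
  C='00' vs B='010': no prefix
  C='00' vs D='011': no prefix
  B='010' vs C='00': no prefix
  B='010' vs D='011': no prefix
  D='011' vs C='00': no prefix
  D='011' vs B='010': no prefix
No violation found over all pairs.

YES -- this is a valid prefix code. No codeword is a prefix of any other codeword.


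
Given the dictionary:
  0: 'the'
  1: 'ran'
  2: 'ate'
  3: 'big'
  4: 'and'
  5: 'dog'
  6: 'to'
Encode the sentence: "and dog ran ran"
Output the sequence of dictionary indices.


Look up each word in the dictionary:
  'and' -> 4
  'dog' -> 5
  'ran' -> 1
  'ran' -> 1

Encoded: [4, 5, 1, 1]


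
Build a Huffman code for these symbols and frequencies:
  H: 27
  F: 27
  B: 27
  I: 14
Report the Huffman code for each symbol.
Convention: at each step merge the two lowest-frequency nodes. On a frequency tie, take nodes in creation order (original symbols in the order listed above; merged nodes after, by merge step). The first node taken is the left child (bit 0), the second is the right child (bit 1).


Huffman tree construction:
Step 1: Merge I(14) + H(27) = 41
Step 2: Merge F(27) + B(27) = 54
Step 3: Merge (I+H)(41) + (F+B)(54) = 95
Read each symbol's code off the tree from the root (left child = 0, right child = 1).

Codes:
  H: 01 (length 2)
  F: 10 (length 2)
  B: 11 (length 2)
  I: 00 (length 2)
Average code length: 190/95 = 2.0000 bits/symbol


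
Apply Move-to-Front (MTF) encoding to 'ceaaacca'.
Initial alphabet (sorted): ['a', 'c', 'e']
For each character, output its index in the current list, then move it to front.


MTF encoding:
'c': index 1 in ['a', 'c', 'e'] -> ['c', 'a', 'e']
'e': index 2 in ['c', 'a', 'e'] -> ['e', 'c', 'a']
'a': index 2 in ['e', 'c', 'a'] -> ['a', 'e', 'c']
'a': index 0 in ['a', 'e', 'c'] -> ['a', 'e', 'c']
'a': index 0 in ['a', 'e', 'c'] -> ['a', 'e', 'c']
'c': index 2 in ['a', 'e', 'c'] -> ['c', 'a', 'e']
'c': index 0 in ['c', 'a', 'e'] -> ['c', 'a', 'e']
'a': index 1 in ['c', 'a', 'e'] -> ['a', 'c', 'e']


Output: [1, 2, 2, 0, 0, 2, 0, 1]


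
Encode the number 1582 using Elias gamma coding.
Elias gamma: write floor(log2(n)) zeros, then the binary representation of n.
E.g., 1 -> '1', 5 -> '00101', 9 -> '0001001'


num_bits = floor(log2(1582)) + 1 = 11
leading_zeros = num_bits - 1 = 10
binary(1582) = 11000101110

Elias gamma(1582) = '0000000000' + '11000101110' = 000000000011000101110 (21 bits)


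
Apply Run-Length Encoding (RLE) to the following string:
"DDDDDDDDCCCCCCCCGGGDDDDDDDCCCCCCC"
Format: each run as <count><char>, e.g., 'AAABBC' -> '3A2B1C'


Scanning runs left to right:
  i=0: run of 'D' x 8 -> '8D'
  i=8: run of 'C' x 8 -> '8C'
  i=16: run of 'G' x 3 -> '3G'
  i=19: run of 'D' x 7 -> '7D'
  i=26: run of 'C' x 7 -> '7C'

RLE = 8D8C3G7D7C


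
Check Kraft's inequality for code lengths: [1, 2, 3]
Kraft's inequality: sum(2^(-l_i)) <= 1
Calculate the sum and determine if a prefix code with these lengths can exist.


Sum = 2^(-1) + 2^(-2) + 2^(-3)
    = 0.5 + 0.25 + 0.125
    = 7/8 = 0.875
Since 0.875 <= 1, Kraft's inequality IS satisfied.
A prefix code with these lengths CAN exist.

Kraft sum = 0.875. Satisfied.


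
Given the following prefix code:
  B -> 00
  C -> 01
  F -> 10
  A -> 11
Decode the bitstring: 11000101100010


Decoding step by step:
Bits 11 -> A
Bits 00 -> B
Bits 01 -> C
Bits 01 -> C
Bits 10 -> F
Bits 00 -> B
Bits 10 -> F


Decoded message: ABCCFBF


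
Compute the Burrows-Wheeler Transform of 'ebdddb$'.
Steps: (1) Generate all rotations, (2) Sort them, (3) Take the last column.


Rotations (sorted):
  0: $ebdddb -> last char: b
  1: b$ebddd -> last char: d
  2: bdddb$e -> last char: e
  3: db$ebdd -> last char: d
  4: ddb$ebd -> last char: d
  5: dddb$eb -> last char: b
  6: ebdddb$ -> last char: $


BWT = bdeddb$


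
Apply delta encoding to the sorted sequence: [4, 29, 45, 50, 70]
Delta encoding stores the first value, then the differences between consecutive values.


First value: 4
Deltas:
  29 - 4 = 25
  45 - 29 = 16
  50 - 45 = 5
  70 - 50 = 20


Delta encoded: [4, 25, 16, 5, 20]


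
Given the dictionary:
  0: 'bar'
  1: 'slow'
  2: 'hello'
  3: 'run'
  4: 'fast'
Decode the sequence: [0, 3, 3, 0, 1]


Look up each index in the dictionary:
  0 -> 'bar'
  3 -> 'run'
  3 -> 'run'
  0 -> 'bar'
  1 -> 'slow'

Decoded: "bar run run bar slow"


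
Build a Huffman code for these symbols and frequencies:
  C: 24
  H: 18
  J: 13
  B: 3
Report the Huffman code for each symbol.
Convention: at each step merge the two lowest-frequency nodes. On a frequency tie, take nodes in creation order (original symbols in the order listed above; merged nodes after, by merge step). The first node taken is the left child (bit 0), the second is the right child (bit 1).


Huffman tree construction:
Step 1: Merge B(3) + J(13) = 16
Step 2: Merge (B+J)(16) + H(18) = 34
Step 3: Merge C(24) + ((B+J)+H)(34) = 58
Read each symbol's code off the tree from the root (left child = 0, right child = 1).

Codes:
  C: 0 (length 1)
  H: 11 (length 2)
  J: 101 (length 3)
  B: 100 (length 3)
Average code length: 108/58 = 1.8621 bits/symbol


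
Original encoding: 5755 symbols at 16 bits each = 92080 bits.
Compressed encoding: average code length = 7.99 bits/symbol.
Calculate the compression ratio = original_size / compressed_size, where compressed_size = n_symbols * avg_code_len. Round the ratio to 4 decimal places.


original_size = n_symbols * orig_bits = 5755 * 16 = 92080 bits
compressed_size = n_symbols * avg_code_len = 5755 * 7.99 = 45982.45 bits
ratio = original_size / compressed_size = 92080 / 45982.45 = 2.0025

Compression ratio = 2.0025


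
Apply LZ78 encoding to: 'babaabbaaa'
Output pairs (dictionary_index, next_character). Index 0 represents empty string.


LZ78 encoding steps:
Dictionary: {0: ''}
Step 1: w='' (idx 0), next='b' -> output (0, 'b'), add 'b' as idx 1
Step 2: w='' (idx 0), next='a' -> output (0, 'a'), add 'a' as idx 2
Step 3: w='b' (idx 1), next='a' -> output (1, 'a'), add 'ba' as idx 3
Step 4: w='a' (idx 2), next='b' -> output (2, 'b'), add 'ab' as idx 4
Step 5: w='ba' (idx 3), next='a' -> output (3, 'a'), add 'baa' as idx 5
Step 6: w='a' (idx 2), end of input -> output (2, '')


Encoded: [(0, 'b'), (0, 'a'), (1, 'a'), (2, 'b'), (3, 'a'), (2, '')]


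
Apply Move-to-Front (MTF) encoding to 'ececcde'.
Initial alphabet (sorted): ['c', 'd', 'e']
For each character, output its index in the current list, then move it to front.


MTF encoding:
'e': index 2 in ['c', 'd', 'e'] -> ['e', 'c', 'd']
'c': index 1 in ['e', 'c', 'd'] -> ['c', 'e', 'd']
'e': index 1 in ['c', 'e', 'd'] -> ['e', 'c', 'd']
'c': index 1 in ['e', 'c', 'd'] -> ['c', 'e', 'd']
'c': index 0 in ['c', 'e', 'd'] -> ['c', 'e', 'd']
'd': index 2 in ['c', 'e', 'd'] -> ['d', 'c', 'e']
'e': index 2 in ['d', 'c', 'e'] -> ['e', 'd', 'c']


Output: [2, 1, 1, 1, 0, 2, 2]


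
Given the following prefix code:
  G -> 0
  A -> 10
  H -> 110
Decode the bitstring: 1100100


Decoding step by step:
Bits 110 -> H
Bits 0 -> G
Bits 10 -> A
Bits 0 -> G


Decoded message: HGAG


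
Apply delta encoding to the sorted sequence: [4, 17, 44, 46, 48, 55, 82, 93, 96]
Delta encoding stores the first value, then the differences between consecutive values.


First value: 4
Deltas:
  17 - 4 = 13
  44 - 17 = 27
  46 - 44 = 2
  48 - 46 = 2
  55 - 48 = 7
  82 - 55 = 27
  93 - 82 = 11
  96 - 93 = 3


Delta encoded: [4, 13, 27, 2, 2, 7, 27, 11, 3]


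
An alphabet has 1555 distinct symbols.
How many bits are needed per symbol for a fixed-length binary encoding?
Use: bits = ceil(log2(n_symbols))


log2(1555) = 10.6027
Bracket: 2^10 = 1024 < 1555 <= 2^11 = 2048
So ceil(log2(1555)) = 11

bits = ceil(log2(1555)) = ceil(10.6027) = 11 bits


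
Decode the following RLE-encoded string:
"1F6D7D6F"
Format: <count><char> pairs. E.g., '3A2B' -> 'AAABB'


Expanding each <count><char> pair:
  1F -> 'F'
  6D -> 'DDDDDD'
  7D -> 'DDDDDDD'
  6F -> 'FFFFFF'

Decoded = FDDDDDDDDDDDDDFFFFFF


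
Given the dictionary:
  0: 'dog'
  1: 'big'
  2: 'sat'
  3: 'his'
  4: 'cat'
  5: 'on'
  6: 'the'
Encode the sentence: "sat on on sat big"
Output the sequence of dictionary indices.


Look up each word in the dictionary:
  'sat' -> 2
  'on' -> 5
  'on' -> 5
  'sat' -> 2
  'big' -> 1

Encoded: [2, 5, 5, 2, 1]


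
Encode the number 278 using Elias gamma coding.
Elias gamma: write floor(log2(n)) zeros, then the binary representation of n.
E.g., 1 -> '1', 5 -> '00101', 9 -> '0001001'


num_bits = floor(log2(278)) + 1 = 9
leading_zeros = num_bits - 1 = 8
binary(278) = 100010110

Elias gamma(278) = '00000000' + '100010110' = 00000000100010110 (17 bits)


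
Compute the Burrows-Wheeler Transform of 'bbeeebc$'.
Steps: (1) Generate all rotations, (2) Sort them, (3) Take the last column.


Rotations (sorted):
  0: $bbeeebc -> last char: c
  1: bbeeebc$ -> last char: $
  2: bc$bbeee -> last char: e
  3: beeebc$b -> last char: b
  4: c$bbeeeb -> last char: b
  5: ebc$bbee -> last char: e
  6: eebc$bbe -> last char: e
  7: eeebc$bb -> last char: b


BWT = c$ebbeeb


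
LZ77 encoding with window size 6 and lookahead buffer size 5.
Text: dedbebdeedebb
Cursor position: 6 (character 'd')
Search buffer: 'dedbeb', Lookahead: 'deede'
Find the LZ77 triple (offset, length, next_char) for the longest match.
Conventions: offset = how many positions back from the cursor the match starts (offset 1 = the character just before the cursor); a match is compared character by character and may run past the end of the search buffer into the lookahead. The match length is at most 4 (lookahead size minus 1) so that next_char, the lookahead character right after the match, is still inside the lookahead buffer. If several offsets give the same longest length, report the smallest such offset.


Try each offset into the search buffer:
  offset=1 (pos 5, char 'b'): match length 0
  offset=2 (pos 4, char 'e'): match length 0
  offset=3 (pos 3, char 'b'): match length 0
  offset=4 (pos 2, char 'd'): match length 1
  offset=5 (pos 1, char 'e'): match length 0
  offset=6 (pos 0, char 'd'): match length 2
Longest match has length 2 at offset 6.
next_char = character at position 6 + 2 = 8 -> 'e'

Best match: offset=6, length=2 (matching 'de' starting at position 0)
LZ77 triple: (6, 2, 'e')


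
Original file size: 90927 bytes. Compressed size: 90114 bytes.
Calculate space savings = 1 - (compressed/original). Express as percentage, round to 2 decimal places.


ratio = compressed/original = 90114/90927 = 0.991059
savings = 1 - ratio = 1 - 0.991059 = 0.008941
as a percentage: 0.008941 * 100 = 0.89%

Space savings = 1 - 90114/90927 = 0.89%


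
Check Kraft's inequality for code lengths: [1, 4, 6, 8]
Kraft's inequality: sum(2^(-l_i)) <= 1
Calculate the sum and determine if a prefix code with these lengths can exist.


Sum = 2^(-1) + 2^(-4) + 2^(-6) + 2^(-8)
    = 0.5 + 0.0625 + 0.015625 + 0.00390625
    = 149/256 = 0.58203125
Since 0.58203125 <= 1, Kraft's inequality IS satisfied.
A prefix code with these lengths CAN exist.

Kraft sum = 0.58203125. Satisfied.


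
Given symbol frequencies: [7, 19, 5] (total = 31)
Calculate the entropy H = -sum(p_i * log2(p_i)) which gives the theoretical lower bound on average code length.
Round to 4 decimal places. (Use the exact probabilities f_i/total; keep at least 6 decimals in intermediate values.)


Per-symbol terms -p_i * log2(p_i) with p_i = f_i/31:
  p = 7/31 = 0.225806: log2(p) = -2.146841, -p*log2(p) = 0.484771
  p = 19/31 = 0.612903: log2(p) = -0.706269, -p*log2(p) = 0.432874
  p = 5/31 = 0.161290: log2(p) = -2.632268, -p*log2(p) = 0.424559
H = 0.484771 + 0.432874 + 0.424559 = 1.342204

H = 1.3422 bits/symbol


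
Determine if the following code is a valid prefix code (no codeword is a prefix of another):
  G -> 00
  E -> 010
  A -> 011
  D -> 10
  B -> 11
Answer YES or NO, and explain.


Checking each pair (does one codeword prefix another?):
  G='00' vs E='010': no prefix
  G='00' vs A='011': no prefix
  G='00' vs D='10': no prefix
  G='00' vs B='11': no prefix
  E='010' vs G='00': no prefix
  E='010' vs A='011': no prefix
  E='010' vs D='10': no prefix
  E='010' vs B='11': no prefix
  A='011' vs G='00': no prefix
  A='011' vs E='010': no prefix
  A='011' vs D='10': no prefix
  A='011' vs B='11': no prefix
  D='10' vs G='00': no prefix
  D='10' vs E='010': no prefix
  D='10' vs A='011': no prefix
  D='10' vs B='11': no prefix
  B='11' vs G='00': no prefix
  B='11' vs E='010': no prefix
  B='11' vs A='011': no prefix
  B='11' vs D='10': no prefix
No violation found over all pairs.

YES -- this is a valid prefix code. No codeword is a prefix of any other codeword.


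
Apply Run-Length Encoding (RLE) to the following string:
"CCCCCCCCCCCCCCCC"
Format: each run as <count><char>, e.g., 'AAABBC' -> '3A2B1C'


Scanning runs left to right:
  i=0: run of 'C' x 16 -> '16C'

RLE = 16C


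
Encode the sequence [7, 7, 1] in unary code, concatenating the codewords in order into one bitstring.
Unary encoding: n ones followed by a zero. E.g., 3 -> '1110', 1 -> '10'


Encode each number as n ones followed by a terminating 0:
  7 -> 11111110 (8 bits)
  7 -> 11111110 (8 bits)
  1 -> 10 (2 bits)
Total length = 8 + 8 + 2 = 18 bits.

Unary([7, 7, 1]) = 111111101111111010 (18 bits)


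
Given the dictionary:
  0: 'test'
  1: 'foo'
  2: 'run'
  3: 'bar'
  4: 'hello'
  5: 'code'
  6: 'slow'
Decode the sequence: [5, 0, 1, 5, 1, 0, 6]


Look up each index in the dictionary:
  5 -> 'code'
  0 -> 'test'
  1 -> 'foo'
  5 -> 'code'
  1 -> 'foo'
  0 -> 'test'
  6 -> 'slow'

Decoded: "code test foo code foo test slow"


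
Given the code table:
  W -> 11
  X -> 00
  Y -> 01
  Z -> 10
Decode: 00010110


Decoding:
00 -> X
01 -> Y
01 -> Y
10 -> Z


Result: XYYZ


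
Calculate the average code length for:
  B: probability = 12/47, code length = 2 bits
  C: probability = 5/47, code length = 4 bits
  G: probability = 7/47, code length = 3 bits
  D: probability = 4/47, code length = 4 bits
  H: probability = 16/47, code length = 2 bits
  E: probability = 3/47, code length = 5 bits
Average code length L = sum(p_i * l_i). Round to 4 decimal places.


Weighted contributions p_i * l_i:
  B: (12/47) * 2 = 24/47
  C: (5/47) * 4 = 20/47
  G: (7/47) * 3 = 21/47
  D: (4/47) * 4 = 16/47
  H: (16/47) * 2 = 32/47
  E: (3/47) * 5 = 15/47
Sum = (24 + 20 + 21 + 16 + 32 + 15)/47 = 128/47

L = 128/47 = 2.7234 bits/symbol


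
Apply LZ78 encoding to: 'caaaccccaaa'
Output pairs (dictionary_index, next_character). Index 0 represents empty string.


LZ78 encoding steps:
Dictionary: {0: ''}
Step 1: w='' (idx 0), next='c' -> output (0, 'c'), add 'c' as idx 1
Step 2: w='' (idx 0), next='a' -> output (0, 'a'), add 'a' as idx 2
Step 3: w='a' (idx 2), next='a' -> output (2, 'a'), add 'aa' as idx 3
Step 4: w='c' (idx 1), next='c' -> output (1, 'c'), add 'cc' as idx 4
Step 5: w='cc' (idx 4), next='a' -> output (4, 'a'), add 'cca' as idx 5
Step 6: w='aa' (idx 3), end of input -> output (3, '')


Encoded: [(0, 'c'), (0, 'a'), (2, 'a'), (1, 'c'), (4, 'a'), (3, '')]


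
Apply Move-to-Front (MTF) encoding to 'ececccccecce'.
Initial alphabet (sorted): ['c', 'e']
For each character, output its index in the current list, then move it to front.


MTF encoding:
'e': index 1 in ['c', 'e'] -> ['e', 'c']
'c': index 1 in ['e', 'c'] -> ['c', 'e']
'e': index 1 in ['c', 'e'] -> ['e', 'c']
'c': index 1 in ['e', 'c'] -> ['c', 'e']
'c': index 0 in ['c', 'e'] -> ['c', 'e']
'c': index 0 in ['c', 'e'] -> ['c', 'e']
'c': index 0 in ['c', 'e'] -> ['c', 'e']
'c': index 0 in ['c', 'e'] -> ['c', 'e']
'e': index 1 in ['c', 'e'] -> ['e', 'c']
'c': index 1 in ['e', 'c'] -> ['c', 'e']
'c': index 0 in ['c', 'e'] -> ['c', 'e']
'e': index 1 in ['c', 'e'] -> ['e', 'c']


Output: [1, 1, 1, 1, 0, 0, 0, 0, 1, 1, 0, 1]


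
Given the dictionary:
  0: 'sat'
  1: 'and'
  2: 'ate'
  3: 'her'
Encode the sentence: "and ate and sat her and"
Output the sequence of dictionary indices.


Look up each word in the dictionary:
  'and' -> 1
  'ate' -> 2
  'and' -> 1
  'sat' -> 0
  'her' -> 3
  'and' -> 1

Encoded: [1, 2, 1, 0, 3, 1]


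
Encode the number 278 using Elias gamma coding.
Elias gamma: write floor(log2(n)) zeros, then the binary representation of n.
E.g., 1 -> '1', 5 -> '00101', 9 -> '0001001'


num_bits = floor(log2(278)) + 1 = 9
leading_zeros = num_bits - 1 = 8
binary(278) = 100010110

Elias gamma(278) = '00000000' + '100010110' = 00000000100010110 (17 bits)


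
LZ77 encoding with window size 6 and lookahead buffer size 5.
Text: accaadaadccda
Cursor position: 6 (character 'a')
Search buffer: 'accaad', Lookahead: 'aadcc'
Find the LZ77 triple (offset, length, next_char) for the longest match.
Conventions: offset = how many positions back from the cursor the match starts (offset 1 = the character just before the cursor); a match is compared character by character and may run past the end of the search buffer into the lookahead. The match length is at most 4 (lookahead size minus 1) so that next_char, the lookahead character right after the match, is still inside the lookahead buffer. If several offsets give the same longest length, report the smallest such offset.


Try each offset into the search buffer:
  offset=1 (pos 5, char 'd'): match length 0
  offset=2 (pos 4, char 'a'): match length 1
  offset=3 (pos 3, char 'a'): match length 3
  offset=4 (pos 2, char 'c'): match length 0
  offset=5 (pos 1, char 'c'): match length 0
  offset=6 (pos 0, char 'a'): match length 1
Longest match has length 3 at offset 3.
next_char = character at position 6 + 3 = 9 -> 'c'

Best match: offset=3, length=3 (matching 'aad' starting at position 3)
LZ77 triple: (3, 3, 'c')


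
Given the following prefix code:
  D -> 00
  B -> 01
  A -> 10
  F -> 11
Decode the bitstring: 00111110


Decoding step by step:
Bits 00 -> D
Bits 11 -> F
Bits 11 -> F
Bits 10 -> A


Decoded message: DFFA


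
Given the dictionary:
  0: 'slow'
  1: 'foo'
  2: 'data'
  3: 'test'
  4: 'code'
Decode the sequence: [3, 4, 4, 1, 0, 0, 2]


Look up each index in the dictionary:
  3 -> 'test'
  4 -> 'code'
  4 -> 'code'
  1 -> 'foo'
  0 -> 'slow'
  0 -> 'slow'
  2 -> 'data'

Decoded: "test code code foo slow slow data"


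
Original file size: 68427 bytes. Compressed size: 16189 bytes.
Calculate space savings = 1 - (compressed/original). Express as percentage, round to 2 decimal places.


ratio = compressed/original = 16189/68427 = 0.236588
savings = 1 - ratio = 1 - 0.236588 = 0.763412
as a percentage: 0.763412 * 100 = 76.34%

Space savings = 1 - 16189/68427 = 76.34%


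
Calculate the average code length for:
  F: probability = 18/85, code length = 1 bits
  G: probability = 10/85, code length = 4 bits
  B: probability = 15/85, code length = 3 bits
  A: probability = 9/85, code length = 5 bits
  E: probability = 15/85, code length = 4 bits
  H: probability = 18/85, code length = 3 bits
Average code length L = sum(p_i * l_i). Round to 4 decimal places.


Weighted contributions p_i * l_i:
  F: (18/85) * 1 = 18/85
  G: (10/85) * 4 = 40/85
  B: (15/85) * 3 = 45/85
  A: (9/85) * 5 = 45/85
  E: (15/85) * 4 = 60/85
  H: (18/85) * 3 = 54/85
Sum = (18 + 40 + 45 + 45 + 60 + 54)/85 = 262/85

L = 262/85 = 3.0824 bits/symbol


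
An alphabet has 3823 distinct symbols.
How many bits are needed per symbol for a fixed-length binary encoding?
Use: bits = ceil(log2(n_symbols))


log2(3823) = 11.9005
Bracket: 2^11 = 2048 < 3823 <= 2^12 = 4096
So ceil(log2(3823)) = 12

bits = ceil(log2(3823)) = ceil(11.9005) = 12 bits


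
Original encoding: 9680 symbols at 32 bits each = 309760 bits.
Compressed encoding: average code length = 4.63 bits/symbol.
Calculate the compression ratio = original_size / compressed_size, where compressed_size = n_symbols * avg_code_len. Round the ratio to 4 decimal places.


original_size = n_symbols * orig_bits = 9680 * 32 = 309760 bits
compressed_size = n_symbols * avg_code_len = 9680 * 4.63 = 44818.4 bits
ratio = original_size / compressed_size = 309760 / 44818.4 = 6.9114

Compression ratio = 6.9114


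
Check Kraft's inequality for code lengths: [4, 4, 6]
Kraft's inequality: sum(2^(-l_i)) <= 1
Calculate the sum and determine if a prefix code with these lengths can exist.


Sum = 2^(-4) + 2^(-4) + 2^(-6)
    = 0.0625 + 0.0625 + 0.015625
    = 9/64 = 0.140625
Since 0.140625 <= 1, Kraft's inequality IS satisfied.
A prefix code with these lengths CAN exist.

Kraft sum = 0.140625. Satisfied.


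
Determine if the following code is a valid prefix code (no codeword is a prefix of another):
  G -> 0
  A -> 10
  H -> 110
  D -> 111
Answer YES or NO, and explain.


Checking each pair (does one codeword prefix another?):
  G='0' vs A='10': no prefix
  G='0' vs H='110': no prefix
  G='0' vs D='111': no prefix
  A='10' vs G='0': no prefix
  A='10' vs H='110': no prefix
  A='10' vs D='111': no prefix
  H='110' vs G='0': no prefix
  H='110' vs A='10': no prefix
  H='110' vs D='111': no prefix
  D='111' vs G='0': no prefix
  D='111' vs A='10': no prefix
  D='111' vs H='110': no prefix
No violation found over all pairs.

YES -- this is a valid prefix code. No codeword is a prefix of any other codeword.


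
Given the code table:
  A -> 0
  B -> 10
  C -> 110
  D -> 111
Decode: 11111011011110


Decoding:
111 -> D
110 -> C
110 -> C
111 -> D
10 -> B


Result: DCCDB


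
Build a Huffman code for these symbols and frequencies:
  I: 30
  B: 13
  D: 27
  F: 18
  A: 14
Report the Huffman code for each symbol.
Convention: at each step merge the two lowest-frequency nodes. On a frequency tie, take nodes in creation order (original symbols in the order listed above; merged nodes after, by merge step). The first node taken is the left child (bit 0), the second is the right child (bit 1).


Huffman tree construction:
Step 1: Merge B(13) + A(14) = 27
Step 2: Merge F(18) + D(27) = 45
Step 3: Merge (B+A)(27) + I(30) = 57
Step 4: Merge (F+D)(45) + ((B+A)+I)(57) = 102
Read each symbol's code off the tree from the root (left child = 0, right child = 1).

Codes:
  I: 11 (length 2)
  B: 100 (length 3)
  D: 01 (length 2)
  F: 00 (length 2)
  A: 101 (length 3)
Average code length: 231/102 = 2.2647 bits/symbol


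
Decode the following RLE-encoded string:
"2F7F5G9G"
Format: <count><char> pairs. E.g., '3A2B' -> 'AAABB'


Expanding each <count><char> pair:
  2F -> 'FF'
  7F -> 'FFFFFFF'
  5G -> 'GGGGG'
  9G -> 'GGGGGGGGG'

Decoded = FFFFFFFFFGGGGGGGGGGGGGG


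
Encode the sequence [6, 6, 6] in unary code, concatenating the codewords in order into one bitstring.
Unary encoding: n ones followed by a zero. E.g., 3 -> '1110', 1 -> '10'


Encode each number as n ones followed by a terminating 0:
  6 -> 1111110 (7 bits)
  6 -> 1111110 (7 bits)
  6 -> 1111110 (7 bits)
Total length = 7 + 7 + 7 = 21 bits.

Unary([6, 6, 6]) = 111111011111101111110 (21 bits)


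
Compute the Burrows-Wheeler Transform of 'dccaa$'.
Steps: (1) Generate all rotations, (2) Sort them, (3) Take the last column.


Rotations (sorted):
  0: $dccaa -> last char: a
  1: a$dcca -> last char: a
  2: aa$dcc -> last char: c
  3: caa$dc -> last char: c
  4: ccaa$d -> last char: d
  5: dccaa$ -> last char: $


BWT = aaccd$


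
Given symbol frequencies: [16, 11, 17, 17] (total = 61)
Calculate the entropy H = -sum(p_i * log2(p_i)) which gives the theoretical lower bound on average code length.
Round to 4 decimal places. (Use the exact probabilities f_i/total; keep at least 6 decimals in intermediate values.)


Per-symbol terms -p_i * log2(p_i) with p_i = f_i/61:
  p = 16/61 = 0.262295: log2(p) = -1.930737, -p*log2(p) = 0.506423
  p = 11/61 = 0.180328: log2(p) = -2.471306, -p*log2(p) = 0.445645
  p = 17/61 = 0.278689: log2(p) = -1.843274, -p*log2(p) = 0.513699
  p = 17/61 = 0.278689: log2(p) = -1.843274, -p*log2(p) = 0.513699
H = 0.506423 + 0.445645 + 0.513699 + 0.513699 = 1.979466

H = 1.9795 bits/symbol


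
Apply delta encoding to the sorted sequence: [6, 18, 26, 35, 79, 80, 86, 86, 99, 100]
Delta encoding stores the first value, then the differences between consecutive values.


First value: 6
Deltas:
  18 - 6 = 12
  26 - 18 = 8
  35 - 26 = 9
  79 - 35 = 44
  80 - 79 = 1
  86 - 80 = 6
  86 - 86 = 0
  99 - 86 = 13
  100 - 99 = 1


Delta encoded: [6, 12, 8, 9, 44, 1, 6, 0, 13, 1]


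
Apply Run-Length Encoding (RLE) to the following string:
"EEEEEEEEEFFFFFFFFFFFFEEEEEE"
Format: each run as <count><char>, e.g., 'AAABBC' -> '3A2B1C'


Scanning runs left to right:
  i=0: run of 'E' x 9 -> '9E'
  i=9: run of 'F' x 12 -> '12F'
  i=21: run of 'E' x 6 -> '6E'

RLE = 9E12F6E


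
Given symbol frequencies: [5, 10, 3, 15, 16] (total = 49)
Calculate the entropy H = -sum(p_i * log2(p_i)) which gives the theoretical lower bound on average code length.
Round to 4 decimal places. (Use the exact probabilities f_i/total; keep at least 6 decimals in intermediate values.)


Per-symbol terms -p_i * log2(p_i) with p_i = f_i/49:
  p = 5/49 = 0.102041: log2(p) = -3.292782, -p*log2(p) = 0.335998
  p = 10/49 = 0.204082: log2(p) = -2.292782, -p*log2(p) = 0.467915
  p = 3/49 = 0.061224: log2(p) = -4.029747, -p*log2(p) = 0.246719
  p = 15/49 = 0.306122: log2(p) = -1.707819, -p*log2(p) = 0.522802
  p = 16/49 = 0.326531: log2(p) = -1.614710, -p*log2(p) = 0.527252
H = 0.335998 + 0.467915 + 0.246719 + 0.522802 + 0.527252 = 2.100686

H = 2.1007 bits/symbol


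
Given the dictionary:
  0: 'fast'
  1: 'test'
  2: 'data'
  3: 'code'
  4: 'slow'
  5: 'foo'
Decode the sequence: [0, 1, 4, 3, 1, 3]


Look up each index in the dictionary:
  0 -> 'fast'
  1 -> 'test'
  4 -> 'slow'
  3 -> 'code'
  1 -> 'test'
  3 -> 'code'

Decoded: "fast test slow code test code"


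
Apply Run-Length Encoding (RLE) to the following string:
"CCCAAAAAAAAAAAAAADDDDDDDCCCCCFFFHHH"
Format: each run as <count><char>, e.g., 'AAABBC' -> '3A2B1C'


Scanning runs left to right:
  i=0: run of 'C' x 3 -> '3C'
  i=3: run of 'A' x 14 -> '14A'
  i=17: run of 'D' x 7 -> '7D'
  i=24: run of 'C' x 5 -> '5C'
  i=29: run of 'F' x 3 -> '3F'
  i=32: run of 'H' x 3 -> '3H'

RLE = 3C14A7D5C3F3H


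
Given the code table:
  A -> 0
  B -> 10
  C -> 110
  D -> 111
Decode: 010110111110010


Decoding:
0 -> A
10 -> B
110 -> C
111 -> D
110 -> C
0 -> A
10 -> B


Result: ABCDCAB


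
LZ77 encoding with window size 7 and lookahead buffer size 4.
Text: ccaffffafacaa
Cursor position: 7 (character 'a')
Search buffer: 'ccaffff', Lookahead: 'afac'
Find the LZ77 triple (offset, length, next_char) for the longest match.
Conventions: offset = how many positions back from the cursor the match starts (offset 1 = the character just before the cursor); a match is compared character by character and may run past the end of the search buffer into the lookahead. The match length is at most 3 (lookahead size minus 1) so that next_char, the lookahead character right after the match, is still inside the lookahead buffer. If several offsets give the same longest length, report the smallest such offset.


Try each offset into the search buffer:
  offset=1 (pos 6, char 'f'): match length 0
  offset=2 (pos 5, char 'f'): match length 0
  offset=3 (pos 4, char 'f'): match length 0
  offset=4 (pos 3, char 'f'): match length 0
  offset=5 (pos 2, char 'a'): match length 2
  offset=6 (pos 1, char 'c'): match length 0
  offset=7 (pos 0, char 'c'): match length 0
Longest match has length 2 at offset 5.
next_char = character at position 7 + 2 = 9 -> 'a'

Best match: offset=5, length=2 (matching 'af' starting at position 2)
LZ77 triple: (5, 2, 'a')


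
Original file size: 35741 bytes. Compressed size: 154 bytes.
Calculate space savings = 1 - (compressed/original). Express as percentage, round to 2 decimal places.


ratio = compressed/original = 154/35741 = 0.004309
savings = 1 - ratio = 1 - 0.004309 = 0.995691
as a percentage: 0.995691 * 100 = 99.57%

Space savings = 1 - 154/35741 = 99.57%


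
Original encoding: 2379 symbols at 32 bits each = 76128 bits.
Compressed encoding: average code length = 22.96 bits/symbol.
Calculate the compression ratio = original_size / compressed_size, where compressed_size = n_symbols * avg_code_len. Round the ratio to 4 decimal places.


original_size = n_symbols * orig_bits = 2379 * 32 = 76128 bits
compressed_size = n_symbols * avg_code_len = 2379 * 22.96 = 54621.84 bits
ratio = original_size / compressed_size = 76128 / 54621.84 = 1.3937

Compression ratio = 1.3937


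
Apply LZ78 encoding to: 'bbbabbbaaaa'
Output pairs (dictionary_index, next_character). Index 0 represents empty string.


LZ78 encoding steps:
Dictionary: {0: ''}
Step 1: w='' (idx 0), next='b' -> output (0, 'b'), add 'b' as idx 1
Step 2: w='b' (idx 1), next='b' -> output (1, 'b'), add 'bb' as idx 2
Step 3: w='' (idx 0), next='a' -> output (0, 'a'), add 'a' as idx 3
Step 4: w='bb' (idx 2), next='b' -> output (2, 'b'), add 'bbb' as idx 4
Step 5: w='a' (idx 3), next='a' -> output (3, 'a'), add 'aa' as idx 5
Step 6: w='aa' (idx 5), end of input -> output (5, '')


Encoded: [(0, 'b'), (1, 'b'), (0, 'a'), (2, 'b'), (3, 'a'), (5, '')]


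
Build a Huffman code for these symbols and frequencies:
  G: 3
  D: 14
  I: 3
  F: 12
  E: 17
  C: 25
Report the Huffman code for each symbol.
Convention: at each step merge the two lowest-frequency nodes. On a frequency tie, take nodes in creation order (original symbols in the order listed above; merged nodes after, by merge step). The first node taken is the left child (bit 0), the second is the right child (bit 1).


Huffman tree construction:
Step 1: Merge G(3) + I(3) = 6
Step 2: Merge (G+I)(6) + F(12) = 18
Step 3: Merge D(14) + E(17) = 31
Step 4: Merge ((G+I)+F)(18) + C(25) = 43
Step 5: Merge (D+E)(31) + (((G+I)+F)+C)(43) = 74
Read each symbol's code off the tree from the root (left child = 0, right child = 1).

Codes:
  G: 1000 (length 4)
  D: 00 (length 2)
  I: 1001 (length 4)
  F: 101 (length 3)
  E: 01 (length 2)
  C: 11 (length 2)
Average code length: 172/74 = 2.3243 bits/symbol


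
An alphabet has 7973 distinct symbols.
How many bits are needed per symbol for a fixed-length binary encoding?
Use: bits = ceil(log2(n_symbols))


log2(7973) = 12.9609
Bracket: 2^12 = 4096 < 7973 <= 2^13 = 8192
So ceil(log2(7973)) = 13

bits = ceil(log2(7973)) = ceil(12.9609) = 13 bits


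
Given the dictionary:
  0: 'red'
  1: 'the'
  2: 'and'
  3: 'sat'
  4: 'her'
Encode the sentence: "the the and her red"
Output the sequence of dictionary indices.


Look up each word in the dictionary:
  'the' -> 1
  'the' -> 1
  'and' -> 2
  'her' -> 4
  'red' -> 0

Encoded: [1, 1, 2, 4, 0]


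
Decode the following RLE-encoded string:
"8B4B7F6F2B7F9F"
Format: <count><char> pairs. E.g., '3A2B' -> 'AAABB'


Expanding each <count><char> pair:
  8B -> 'BBBBBBBB'
  4B -> 'BBBB'
  7F -> 'FFFFFFF'
  6F -> 'FFFFFF'
  2B -> 'BB'
  7F -> 'FFFFFFF'
  9F -> 'FFFFFFFFF'

Decoded = BBBBBBBBBBBBFFFFFFFFFFFFFBBFFFFFFFFFFFFFFFF


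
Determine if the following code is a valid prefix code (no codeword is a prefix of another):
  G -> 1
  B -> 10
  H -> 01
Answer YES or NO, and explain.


Checking each pair (does one codeword prefix another?):
  G='1' vs B='10': prefix -- VIOLATION

NO -- this is NOT a valid prefix code. G (1) is a prefix of B (10).


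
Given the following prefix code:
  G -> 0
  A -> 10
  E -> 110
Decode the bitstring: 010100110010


Decoding step by step:
Bits 0 -> G
Bits 10 -> A
Bits 10 -> A
Bits 0 -> G
Bits 110 -> E
Bits 0 -> G
Bits 10 -> A


Decoded message: GAAGEGA


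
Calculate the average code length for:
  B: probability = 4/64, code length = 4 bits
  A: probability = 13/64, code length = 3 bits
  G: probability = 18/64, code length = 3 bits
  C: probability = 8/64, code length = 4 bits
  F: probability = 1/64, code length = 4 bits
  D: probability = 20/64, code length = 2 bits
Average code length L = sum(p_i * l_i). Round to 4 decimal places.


Weighted contributions p_i * l_i:
  B: (4/64) * 4 = 16/64
  A: (13/64) * 3 = 39/64
  G: (18/64) * 3 = 54/64
  C: (8/64) * 4 = 32/64
  F: (1/64) * 4 = 4/64
  D: (20/64) * 2 = 40/64
Sum = (16 + 39 + 54 + 32 + 4 + 40)/64 = 185/64

L = 185/64 = 2.8906 bits/symbol


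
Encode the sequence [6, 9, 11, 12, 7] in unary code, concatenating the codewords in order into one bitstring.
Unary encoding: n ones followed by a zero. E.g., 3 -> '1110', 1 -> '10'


Encode each number as n ones followed by a terminating 0:
  6 -> 1111110 (7 bits)
  9 -> 1111111110 (10 bits)
  11 -> 111111111110 (12 bits)
  12 -> 1111111111110 (13 bits)
  7 -> 11111110 (8 bits)
Total length = 7 + 10 + 12 + 13 + 8 = 50 bits.

Unary([6, 9, 11, 12, 7]) = 11111101111111110111111111110111111111111011111110 (50 bits)


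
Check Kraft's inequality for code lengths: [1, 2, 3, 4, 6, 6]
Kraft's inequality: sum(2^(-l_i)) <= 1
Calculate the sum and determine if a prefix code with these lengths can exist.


Sum = 2^(-1) + 2^(-2) + 2^(-3) + 2^(-4) + 2^(-6) + 2^(-6)
    = 0.5 + 0.25 + 0.125 + 0.0625 + 0.015625 + 0.015625
    = 62/64 = 0.96875
Since 0.96875 <= 1, Kraft's inequality IS satisfied.
A prefix code with these lengths CAN exist.

Kraft sum = 0.96875. Satisfied.


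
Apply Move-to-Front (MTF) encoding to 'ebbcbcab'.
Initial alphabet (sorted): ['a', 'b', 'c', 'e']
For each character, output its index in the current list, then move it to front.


MTF encoding:
'e': index 3 in ['a', 'b', 'c', 'e'] -> ['e', 'a', 'b', 'c']
'b': index 2 in ['e', 'a', 'b', 'c'] -> ['b', 'e', 'a', 'c']
'b': index 0 in ['b', 'e', 'a', 'c'] -> ['b', 'e', 'a', 'c']
'c': index 3 in ['b', 'e', 'a', 'c'] -> ['c', 'b', 'e', 'a']
'b': index 1 in ['c', 'b', 'e', 'a'] -> ['b', 'c', 'e', 'a']
'c': index 1 in ['b', 'c', 'e', 'a'] -> ['c', 'b', 'e', 'a']
'a': index 3 in ['c', 'b', 'e', 'a'] -> ['a', 'c', 'b', 'e']
'b': index 2 in ['a', 'c', 'b', 'e'] -> ['b', 'a', 'c', 'e']


Output: [3, 2, 0, 3, 1, 1, 3, 2]


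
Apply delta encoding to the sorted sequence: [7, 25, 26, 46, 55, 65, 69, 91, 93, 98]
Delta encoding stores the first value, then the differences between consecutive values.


First value: 7
Deltas:
  25 - 7 = 18
  26 - 25 = 1
  46 - 26 = 20
  55 - 46 = 9
  65 - 55 = 10
  69 - 65 = 4
  91 - 69 = 22
  93 - 91 = 2
  98 - 93 = 5


Delta encoded: [7, 18, 1, 20, 9, 10, 4, 22, 2, 5]


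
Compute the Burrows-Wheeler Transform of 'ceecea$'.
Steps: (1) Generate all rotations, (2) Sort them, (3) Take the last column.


Rotations (sorted):
  0: $ceecea -> last char: a
  1: a$ceece -> last char: e
  2: cea$cee -> last char: e
  3: ceecea$ -> last char: $
  4: ea$ceec -> last char: c
  5: ecea$ce -> last char: e
  6: eecea$c -> last char: c


BWT = aee$cec


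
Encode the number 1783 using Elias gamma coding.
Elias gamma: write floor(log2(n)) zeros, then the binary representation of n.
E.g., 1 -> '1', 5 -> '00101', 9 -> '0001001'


num_bits = floor(log2(1783)) + 1 = 11
leading_zeros = num_bits - 1 = 10
binary(1783) = 11011110111

Elias gamma(1783) = '0000000000' + '11011110111' = 000000000011011110111 (21 bits)


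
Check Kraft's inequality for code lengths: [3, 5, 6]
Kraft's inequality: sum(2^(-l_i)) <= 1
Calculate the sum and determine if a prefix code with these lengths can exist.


Sum = 2^(-3) + 2^(-5) + 2^(-6)
    = 0.125 + 0.03125 + 0.015625
    = 11/64 = 0.171875
Since 0.171875 <= 1, Kraft's inequality IS satisfied.
A prefix code with these lengths CAN exist.

Kraft sum = 0.171875. Satisfied.


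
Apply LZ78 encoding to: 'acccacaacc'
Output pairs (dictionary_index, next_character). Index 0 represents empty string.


LZ78 encoding steps:
Dictionary: {0: ''}
Step 1: w='' (idx 0), next='a' -> output (0, 'a'), add 'a' as idx 1
Step 2: w='' (idx 0), next='c' -> output (0, 'c'), add 'c' as idx 2
Step 3: w='c' (idx 2), next='c' -> output (2, 'c'), add 'cc' as idx 3
Step 4: w='a' (idx 1), next='c' -> output (1, 'c'), add 'ac' as idx 4
Step 5: w='a' (idx 1), next='a' -> output (1, 'a'), add 'aa' as idx 5
Step 6: w='cc' (idx 3), end of input -> output (3, '')


Encoded: [(0, 'a'), (0, 'c'), (2, 'c'), (1, 'c'), (1, 'a'), (3, '')]


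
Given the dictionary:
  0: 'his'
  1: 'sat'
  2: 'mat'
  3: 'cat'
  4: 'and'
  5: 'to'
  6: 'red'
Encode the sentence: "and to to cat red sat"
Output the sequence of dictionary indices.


Look up each word in the dictionary:
  'and' -> 4
  'to' -> 5
  'to' -> 5
  'cat' -> 3
  'red' -> 6
  'sat' -> 1

Encoded: [4, 5, 5, 3, 6, 1]


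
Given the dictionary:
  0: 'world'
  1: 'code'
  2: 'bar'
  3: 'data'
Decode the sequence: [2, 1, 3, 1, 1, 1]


Look up each index in the dictionary:
  2 -> 'bar'
  1 -> 'code'
  3 -> 'data'
  1 -> 'code'
  1 -> 'code'
  1 -> 'code'

Decoded: "bar code data code code code"
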